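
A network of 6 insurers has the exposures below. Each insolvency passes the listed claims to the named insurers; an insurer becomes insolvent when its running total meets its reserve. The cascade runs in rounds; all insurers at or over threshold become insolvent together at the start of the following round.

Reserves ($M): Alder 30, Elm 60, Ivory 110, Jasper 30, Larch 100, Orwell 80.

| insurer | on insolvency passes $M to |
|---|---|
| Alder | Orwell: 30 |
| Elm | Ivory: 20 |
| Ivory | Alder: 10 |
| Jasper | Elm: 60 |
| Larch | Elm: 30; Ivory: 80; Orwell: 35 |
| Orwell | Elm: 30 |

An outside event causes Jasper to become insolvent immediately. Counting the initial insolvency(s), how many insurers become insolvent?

2

Round 1 — Jasper becomes insolvent (initial).
  Elm: +60 → 60 ≥ 60
Round 2 — Elm becomes insolvent.
  Ivory: +20 → 20 < 110
No further insolvencies.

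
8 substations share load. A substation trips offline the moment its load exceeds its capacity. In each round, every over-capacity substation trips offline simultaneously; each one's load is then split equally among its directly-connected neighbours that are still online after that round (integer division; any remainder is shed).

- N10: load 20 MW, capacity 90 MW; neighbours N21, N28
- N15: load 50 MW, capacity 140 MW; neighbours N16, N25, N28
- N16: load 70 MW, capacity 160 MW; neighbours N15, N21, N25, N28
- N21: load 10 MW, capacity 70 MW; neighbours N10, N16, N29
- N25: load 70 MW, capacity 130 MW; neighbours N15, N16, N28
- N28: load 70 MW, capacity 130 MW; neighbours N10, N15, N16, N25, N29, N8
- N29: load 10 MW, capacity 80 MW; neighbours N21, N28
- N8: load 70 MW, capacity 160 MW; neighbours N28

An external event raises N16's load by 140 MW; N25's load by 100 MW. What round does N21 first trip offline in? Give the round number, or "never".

Round 1 — N16 at 210 > 160; N25 at 170 > 130. N16, N25 trip offline.
  N16 sheds 210 MW to N15, N21, N28: 70 each.
    N15: 50+70 = 120 ≤ 140
    N21: 10+70 = 80 > 70
    N28: 70+70 = 140 > 130
  N25 sheds 170 MW to N15, N28: 85 each.
    N15: 120+85 = 205 > 140
    N28: 140+85 = 225 > 130
Round 2 — N15, N21, N28 trip offline.
  N15 sheds 205 MW: no online neighbours, lost.
  N21 sheds 80 MW to N10, N29: 40 each.
    N10: 20+40 = 60 ≤ 90
    N29: 10+40 = 50 ≤ 80
  N28 sheds 225 MW to N10, N29, N8: 75 each.
    N10: 60+75 = 135 > 90
    N29: 50+75 = 125 > 80
    N8: 70+75 = 145 ≤ 160
Round 3 — N10, N29 trip offline.
  N10 sheds 135 MW: no online neighbours, lost.
  N29 sheds 125 MW: no online neighbours, lost.
No further trips.

2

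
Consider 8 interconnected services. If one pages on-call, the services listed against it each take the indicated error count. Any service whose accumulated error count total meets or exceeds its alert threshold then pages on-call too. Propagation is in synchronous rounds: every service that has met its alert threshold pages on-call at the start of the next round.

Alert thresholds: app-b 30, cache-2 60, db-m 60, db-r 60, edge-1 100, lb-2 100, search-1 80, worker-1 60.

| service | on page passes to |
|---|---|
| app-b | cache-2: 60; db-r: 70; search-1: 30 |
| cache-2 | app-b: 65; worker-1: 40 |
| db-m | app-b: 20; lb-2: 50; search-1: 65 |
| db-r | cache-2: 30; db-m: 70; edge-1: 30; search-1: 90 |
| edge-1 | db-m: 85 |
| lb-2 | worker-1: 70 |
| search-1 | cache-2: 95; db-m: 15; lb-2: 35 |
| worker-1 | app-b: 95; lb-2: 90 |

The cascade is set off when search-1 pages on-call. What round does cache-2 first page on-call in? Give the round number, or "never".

2

Round 1 — search-1 pages on-call (initial).
  cache-2: +95 → 95 ≥ 60
  db-m: +15 → 15 < 60
  lb-2: +35 → 35 < 100
Round 2 — cache-2 pages on-call.
  app-b: +65 → 65 ≥ 30
  worker-1: +40 → 40 < 60
Round 3 — app-b pages on-call.
  db-r: +70 → 70 ≥ 60
Round 4 — db-r pages on-call.
  db-m: +70 → 85 ≥ 60
  edge-1: +30 → 30 < 100
Round 5 — db-m pages on-call.
  lb-2: +50 → 85 < 100
No further pages.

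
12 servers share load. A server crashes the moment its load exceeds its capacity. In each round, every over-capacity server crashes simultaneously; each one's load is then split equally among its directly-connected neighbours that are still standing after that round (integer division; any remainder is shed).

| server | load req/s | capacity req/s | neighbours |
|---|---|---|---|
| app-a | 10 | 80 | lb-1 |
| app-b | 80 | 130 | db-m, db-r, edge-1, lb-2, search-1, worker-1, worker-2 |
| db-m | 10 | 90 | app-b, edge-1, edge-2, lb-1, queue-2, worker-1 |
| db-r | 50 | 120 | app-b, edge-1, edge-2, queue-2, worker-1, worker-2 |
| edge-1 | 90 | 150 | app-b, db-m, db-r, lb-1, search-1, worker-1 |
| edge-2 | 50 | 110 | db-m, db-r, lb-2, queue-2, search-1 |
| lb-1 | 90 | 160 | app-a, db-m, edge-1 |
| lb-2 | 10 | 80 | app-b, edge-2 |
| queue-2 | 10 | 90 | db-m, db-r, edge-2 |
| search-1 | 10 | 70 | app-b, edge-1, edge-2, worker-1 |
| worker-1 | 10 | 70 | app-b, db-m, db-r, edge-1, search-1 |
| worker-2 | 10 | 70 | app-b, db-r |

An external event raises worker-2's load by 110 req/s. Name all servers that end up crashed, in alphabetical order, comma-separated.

app-b, db-r, worker-2

Round 1 — worker-2 at 120 > 70. worker-2 crashes.
  worker-2 sheds 120 req/s to app-b, db-r: 60 each.
    app-b: 80+60 = 140 > 130
    db-r: 50+60 = 110 ≤ 120
Round 2 — app-b crashes.
  app-b sheds 140 req/s to db-m, db-r, edge-1, lb-2, search-1, worker-1: 23 each (2 lost).
    db-m: 10+23 = 33 ≤ 90
    db-r: 110+23 = 133 > 120
    edge-1: 90+23 = 113 ≤ 150
    lb-2: 10+23 = 33 ≤ 80
    search-1: 10+23 = 33 ≤ 70
    worker-1: 10+23 = 33 ≤ 70
Round 3 — db-r crashes.
  db-r sheds 133 req/s to edge-1, edge-2, queue-2, worker-1: 33 each (1 lost).
    edge-1: 113+33 = 146 ≤ 150
    edge-2: 50+33 = 83 ≤ 110
    queue-2: 10+33 = 43 ≤ 90
    worker-1: 33+33 = 66 ≤ 70
No further crashes.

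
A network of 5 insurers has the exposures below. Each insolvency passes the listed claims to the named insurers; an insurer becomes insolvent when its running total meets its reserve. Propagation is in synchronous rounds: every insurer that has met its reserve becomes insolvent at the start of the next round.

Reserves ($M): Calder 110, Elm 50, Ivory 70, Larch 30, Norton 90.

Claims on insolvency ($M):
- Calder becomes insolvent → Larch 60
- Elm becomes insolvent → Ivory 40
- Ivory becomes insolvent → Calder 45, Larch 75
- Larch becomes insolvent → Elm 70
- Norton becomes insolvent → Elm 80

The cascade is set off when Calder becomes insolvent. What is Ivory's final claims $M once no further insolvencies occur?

40

Round 1 — Calder becomes insolvent (initial).
  Larch: +60 → 60 ≥ 30
Round 2 — Larch becomes insolvent.
  Elm: +70 → 70 ≥ 50
Round 3 — Elm becomes insolvent.
  Ivory: +40 → 40 < 70
No further insolvencies.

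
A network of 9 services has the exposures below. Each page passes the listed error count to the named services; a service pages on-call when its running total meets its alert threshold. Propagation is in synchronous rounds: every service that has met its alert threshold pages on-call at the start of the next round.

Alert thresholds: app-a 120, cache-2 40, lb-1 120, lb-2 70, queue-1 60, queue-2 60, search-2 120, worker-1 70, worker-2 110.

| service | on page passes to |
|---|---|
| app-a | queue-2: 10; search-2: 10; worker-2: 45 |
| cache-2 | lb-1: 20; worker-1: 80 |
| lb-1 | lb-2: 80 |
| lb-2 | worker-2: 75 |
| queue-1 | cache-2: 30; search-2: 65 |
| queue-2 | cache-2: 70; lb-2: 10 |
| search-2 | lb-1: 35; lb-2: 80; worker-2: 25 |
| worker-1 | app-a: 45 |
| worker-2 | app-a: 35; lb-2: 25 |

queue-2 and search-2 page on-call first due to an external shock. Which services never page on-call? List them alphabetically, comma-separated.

Round 1 — queue-2, search-2 page on-call (initial).
  cache-2: +70 → 70 ≥ 40
  lb-1: +35 → 35 < 120
  lb-2: +10+80 → 90 ≥ 70
  worker-2: +25 → 25 < 110
Round 2 — cache-2, lb-2 page on-call.
  lb-1: +20 → 55 < 120
  worker-1: +80 → 80 ≥ 70
  worker-2: +75 → 100 < 110
Round 3 — worker-1 pages on-call.
  app-a: +45 → 45 < 120
No further pages.

app-a, lb-1, queue-1, worker-2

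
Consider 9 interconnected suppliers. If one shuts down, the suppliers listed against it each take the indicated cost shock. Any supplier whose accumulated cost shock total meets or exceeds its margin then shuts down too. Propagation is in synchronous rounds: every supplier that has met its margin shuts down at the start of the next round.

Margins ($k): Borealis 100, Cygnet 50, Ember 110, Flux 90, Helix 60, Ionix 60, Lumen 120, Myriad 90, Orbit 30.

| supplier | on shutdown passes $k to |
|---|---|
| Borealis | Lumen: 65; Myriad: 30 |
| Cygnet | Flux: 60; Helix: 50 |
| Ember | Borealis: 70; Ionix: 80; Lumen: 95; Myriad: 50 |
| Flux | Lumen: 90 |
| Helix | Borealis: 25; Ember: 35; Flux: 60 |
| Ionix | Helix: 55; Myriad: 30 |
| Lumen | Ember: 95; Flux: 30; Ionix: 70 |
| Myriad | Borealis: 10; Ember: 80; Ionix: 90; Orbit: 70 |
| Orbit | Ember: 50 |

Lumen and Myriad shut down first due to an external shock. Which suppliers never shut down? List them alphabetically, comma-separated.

Borealis, Cygnet, Flux, Helix

Round 1 — Lumen, Myriad shut down (initial).
  Borealis: +10 → 10 < 100
  Ember: +95+80 → 175 ≥ 110
  Flux: +30 → 30 < 90
  Ionix: +70+90 → 160 ≥ 60
  Orbit: +70 → 70 ≥ 30
Round 2 — Ember, Ionix, Orbit shut down.
  Borealis: +70 → 80 < 100
  Helix: +55 → 55 < 60
No further shutdowns.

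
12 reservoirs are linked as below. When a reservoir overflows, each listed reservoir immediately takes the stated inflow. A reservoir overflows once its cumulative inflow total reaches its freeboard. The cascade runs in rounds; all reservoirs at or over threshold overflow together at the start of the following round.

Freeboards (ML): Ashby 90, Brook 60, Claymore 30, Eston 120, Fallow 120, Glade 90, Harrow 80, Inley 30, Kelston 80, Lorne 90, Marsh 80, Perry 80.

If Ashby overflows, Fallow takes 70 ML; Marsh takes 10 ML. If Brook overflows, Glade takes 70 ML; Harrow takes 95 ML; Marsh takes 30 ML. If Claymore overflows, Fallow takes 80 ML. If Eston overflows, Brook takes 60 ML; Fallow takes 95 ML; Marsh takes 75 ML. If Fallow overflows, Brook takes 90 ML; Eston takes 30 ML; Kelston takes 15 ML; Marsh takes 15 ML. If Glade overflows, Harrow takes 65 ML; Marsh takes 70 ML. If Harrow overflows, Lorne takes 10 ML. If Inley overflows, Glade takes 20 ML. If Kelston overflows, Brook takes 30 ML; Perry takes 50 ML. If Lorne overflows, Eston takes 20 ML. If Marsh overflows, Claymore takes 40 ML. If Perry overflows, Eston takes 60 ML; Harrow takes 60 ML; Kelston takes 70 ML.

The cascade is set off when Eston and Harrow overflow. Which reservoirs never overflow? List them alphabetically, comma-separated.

Ashby, Glade, Inley, Kelston, Lorne, Perry

Round 1 — Eston, Harrow overflow (initial).
  Brook: +60 → 60 ≥ 60
  Fallow: +95 → 95 < 120
  Lorne: +10 → 10 < 90
  Marsh: +75 → 75 < 80
Round 2 — Brook overflows.
  Glade: +70 → 70 < 90
  Marsh: +30 → 105 ≥ 80
Round 3 — Marsh overflows.
  Claymore: +40 → 40 ≥ 30
Round 4 — Claymore overflows.
  Fallow: +80 → 175 ≥ 120
Round 5 — Fallow overflows.
  Kelston: +15 → 15 < 80
No further overflows.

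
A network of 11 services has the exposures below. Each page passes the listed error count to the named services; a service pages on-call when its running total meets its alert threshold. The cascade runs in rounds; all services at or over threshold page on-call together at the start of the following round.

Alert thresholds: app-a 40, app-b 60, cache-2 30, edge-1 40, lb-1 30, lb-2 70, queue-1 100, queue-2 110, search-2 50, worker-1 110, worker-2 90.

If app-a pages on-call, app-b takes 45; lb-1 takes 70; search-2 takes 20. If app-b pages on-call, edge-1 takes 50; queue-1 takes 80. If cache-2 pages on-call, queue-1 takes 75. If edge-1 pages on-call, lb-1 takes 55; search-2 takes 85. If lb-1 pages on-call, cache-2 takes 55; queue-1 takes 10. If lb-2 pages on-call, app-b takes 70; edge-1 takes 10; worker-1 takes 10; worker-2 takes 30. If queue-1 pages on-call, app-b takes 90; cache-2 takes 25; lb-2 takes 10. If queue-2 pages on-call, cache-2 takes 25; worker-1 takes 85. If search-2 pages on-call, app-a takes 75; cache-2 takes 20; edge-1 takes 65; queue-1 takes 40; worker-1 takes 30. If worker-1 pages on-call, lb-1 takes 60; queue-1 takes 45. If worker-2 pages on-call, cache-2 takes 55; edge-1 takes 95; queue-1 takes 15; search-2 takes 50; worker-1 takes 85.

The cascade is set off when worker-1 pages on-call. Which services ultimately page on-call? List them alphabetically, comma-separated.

Round 1 — worker-1 pages on-call (initial).
  lb-1: +60 → 60 ≥ 30
  queue-1: +45 → 45 < 100
Round 2 — lb-1 pages on-call.
  cache-2: +55 → 55 ≥ 30
  queue-1: +10 → 55 < 100
Round 3 — cache-2 pages on-call.
  queue-1: +75 → 130 ≥ 100
Round 4 — queue-1 pages on-call.
  app-b: +90 → 90 ≥ 60
  lb-2: +10 → 10 < 70
Round 5 — app-b pages on-call.
  edge-1: +50 → 50 ≥ 40
Round 6 — edge-1 pages on-call.
  search-2: +85 → 85 ≥ 50
Round 7 — search-2 pages on-call.
  app-a: +75 → 75 ≥ 40
Round 8 — app-a pages on-call.
No further pages.

app-a, app-b, cache-2, edge-1, lb-1, queue-1, search-2, worker-1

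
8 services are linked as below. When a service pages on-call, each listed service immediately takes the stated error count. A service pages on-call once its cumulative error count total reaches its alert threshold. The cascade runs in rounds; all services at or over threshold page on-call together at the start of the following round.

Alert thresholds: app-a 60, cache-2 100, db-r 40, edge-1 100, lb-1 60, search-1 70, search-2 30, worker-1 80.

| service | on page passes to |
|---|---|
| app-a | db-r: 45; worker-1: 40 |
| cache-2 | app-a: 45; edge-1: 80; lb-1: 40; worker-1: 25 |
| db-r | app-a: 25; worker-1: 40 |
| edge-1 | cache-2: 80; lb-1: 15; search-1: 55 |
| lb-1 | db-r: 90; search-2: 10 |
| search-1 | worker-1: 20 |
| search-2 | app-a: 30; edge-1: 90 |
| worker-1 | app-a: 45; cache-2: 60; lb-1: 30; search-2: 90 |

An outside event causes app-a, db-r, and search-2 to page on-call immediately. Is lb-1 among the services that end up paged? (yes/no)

Round 1 — app-a, db-r, search-2 page on-call (initial).
  edge-1: +90 → 90 < 100
  worker-1: +40+40 → 80 ≥ 80
Round 2 — worker-1 pages on-call.
  cache-2: +60 → 60 < 100
  lb-1: +30 → 30 < 60
No further pages.

no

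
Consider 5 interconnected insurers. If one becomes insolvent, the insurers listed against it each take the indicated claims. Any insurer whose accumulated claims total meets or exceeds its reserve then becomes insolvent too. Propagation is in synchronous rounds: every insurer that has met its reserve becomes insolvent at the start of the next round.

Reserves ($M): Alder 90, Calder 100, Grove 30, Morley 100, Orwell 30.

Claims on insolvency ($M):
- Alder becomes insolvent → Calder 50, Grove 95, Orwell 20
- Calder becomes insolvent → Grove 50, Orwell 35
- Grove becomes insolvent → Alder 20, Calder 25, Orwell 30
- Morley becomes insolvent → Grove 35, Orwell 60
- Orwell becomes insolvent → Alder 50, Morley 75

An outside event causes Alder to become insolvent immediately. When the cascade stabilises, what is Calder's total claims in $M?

Round 1 — Alder becomes insolvent (initial).
  Calder: +50 → 50 < 100
  Grove: +95 → 95 ≥ 30
  Orwell: +20 → 20 < 30
Round 2 — Grove becomes insolvent.
  Calder: +25 → 75 < 100
  Orwell: +30 → 50 ≥ 30
Round 3 — Orwell becomes insolvent.
  Morley: +75 → 75 < 100
No further insolvencies.

75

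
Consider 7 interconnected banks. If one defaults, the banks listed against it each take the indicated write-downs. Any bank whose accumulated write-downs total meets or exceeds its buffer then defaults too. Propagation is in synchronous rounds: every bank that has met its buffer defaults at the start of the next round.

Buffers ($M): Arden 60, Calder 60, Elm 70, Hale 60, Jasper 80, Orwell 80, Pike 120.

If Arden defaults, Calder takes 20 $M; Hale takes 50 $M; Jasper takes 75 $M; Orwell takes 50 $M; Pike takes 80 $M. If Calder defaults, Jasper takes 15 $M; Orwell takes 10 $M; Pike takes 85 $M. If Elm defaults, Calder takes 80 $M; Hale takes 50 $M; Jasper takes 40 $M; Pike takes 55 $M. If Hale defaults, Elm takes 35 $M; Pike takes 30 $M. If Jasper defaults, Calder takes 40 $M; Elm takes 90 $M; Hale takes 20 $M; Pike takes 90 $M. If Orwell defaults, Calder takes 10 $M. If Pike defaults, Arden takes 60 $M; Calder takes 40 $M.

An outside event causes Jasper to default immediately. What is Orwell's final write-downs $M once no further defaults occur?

60

Round 1 — Jasper defaults (initial).
  Calder: +40 → 40 < 60
  Elm: +90 → 90 ≥ 70
  Hale: +20 → 20 < 60
  Pike: +90 → 90 < 120
Round 2 — Elm defaults.
  Calder: +80 → 120 ≥ 60
  Hale: +50 → 70 ≥ 60
  Pike: +55 → 145 ≥ 120
Round 3 — Calder, Hale, Pike default.
  Arden: +60 → 60 ≥ 60
  Orwell: +10 → 10 < 80
Round 4 — Arden defaults.
  Orwell: +50 → 60 < 80
No further defaults.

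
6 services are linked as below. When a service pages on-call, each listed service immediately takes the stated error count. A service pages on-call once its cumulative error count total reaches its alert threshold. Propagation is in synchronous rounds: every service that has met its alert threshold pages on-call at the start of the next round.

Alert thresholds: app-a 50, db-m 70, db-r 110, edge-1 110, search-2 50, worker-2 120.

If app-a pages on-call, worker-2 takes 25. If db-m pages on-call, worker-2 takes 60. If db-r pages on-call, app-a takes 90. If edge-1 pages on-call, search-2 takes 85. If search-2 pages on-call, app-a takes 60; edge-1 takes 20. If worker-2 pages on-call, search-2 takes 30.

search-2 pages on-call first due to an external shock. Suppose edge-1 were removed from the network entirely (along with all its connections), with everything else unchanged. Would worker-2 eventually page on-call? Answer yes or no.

no

With edge-1 removed:
Round 1 — search-2 pages on-call (initial).
  app-a: +60 → 60 ≥ 50
Round 2 — app-a pages on-call.
  worker-2: +25 → 25 < 120
No further pages.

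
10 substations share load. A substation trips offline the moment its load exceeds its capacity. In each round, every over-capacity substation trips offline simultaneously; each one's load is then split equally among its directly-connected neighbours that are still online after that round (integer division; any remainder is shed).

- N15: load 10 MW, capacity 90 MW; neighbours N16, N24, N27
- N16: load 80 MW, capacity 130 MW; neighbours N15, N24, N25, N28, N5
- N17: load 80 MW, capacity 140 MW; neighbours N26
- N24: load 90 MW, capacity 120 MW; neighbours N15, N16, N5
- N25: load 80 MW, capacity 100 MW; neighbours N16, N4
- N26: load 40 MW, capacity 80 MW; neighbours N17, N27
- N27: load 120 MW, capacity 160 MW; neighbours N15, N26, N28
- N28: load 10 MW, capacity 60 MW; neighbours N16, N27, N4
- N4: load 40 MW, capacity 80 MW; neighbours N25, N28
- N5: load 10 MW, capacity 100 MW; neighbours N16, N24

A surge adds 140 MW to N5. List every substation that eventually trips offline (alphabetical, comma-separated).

N15, N16, N17, N24, N25, N26, N27, N28, N4, N5

Round 1 — N5 at 150 > 100. N5 trips offline.
  N5 sheds 150 MW to N16, N24: 75 each.
    N16: 80+75 = 155 > 130
    N24: 90+75 = 165 > 120
Round 2 — N16, N24 trip offline.
  N16 sheds 155 MW to N15, N25, N28: 51 each (2 lost).
    N15: 10+51 = 61 ≤ 90
    N25: 80+51 = 131 > 100
    N28: 10+51 = 61 > 60
  N24 sheds 165 MW to N15: 165 each.
    N15: 61+165 = 226 > 90
Round 3 — N15, N25, N28 trip offline.
  N15 sheds 226 MW to N27: 226 each.
    N27: 120+226 = 346 > 160
  N25 sheds 131 MW to N4: 131 each.
    N4: 40+131 = 171 > 80
  N28 sheds 61 MW to N27, N4: 30 each (1 lost).
    N27: 346+30 = 376 > 160
    N4: 171+30 = 201 > 80
Round 4 — N27, N4 trip offline.
  N27 sheds 376 MW to N26: 376 each.
    N26: 40+376 = 416 > 80
  N4 sheds 201 MW: no online neighbours, lost.
Round 5 — N26 trips offline.
  N26 sheds 416 MW to N17: 416 each.
    N17: 80+416 = 496 > 140
Round 6 — N17 trips offline.
  N17 sheds 496 MW: no online neighbours, lost.
No further trips.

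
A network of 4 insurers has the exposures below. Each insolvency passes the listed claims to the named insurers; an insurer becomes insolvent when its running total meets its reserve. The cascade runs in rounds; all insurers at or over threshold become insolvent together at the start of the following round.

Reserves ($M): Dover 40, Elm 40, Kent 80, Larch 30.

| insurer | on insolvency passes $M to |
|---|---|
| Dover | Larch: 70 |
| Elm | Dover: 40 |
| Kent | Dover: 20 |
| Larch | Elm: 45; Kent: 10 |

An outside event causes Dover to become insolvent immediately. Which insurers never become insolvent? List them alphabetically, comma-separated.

Round 1 — Dover becomes insolvent (initial).
  Larch: +70 → 70 ≥ 30
Round 2 — Larch becomes insolvent.
  Elm: +45 → 45 ≥ 40
  Kent: +10 → 10 < 80
Round 3 — Elm becomes insolvent.
No further insolvencies.

Kent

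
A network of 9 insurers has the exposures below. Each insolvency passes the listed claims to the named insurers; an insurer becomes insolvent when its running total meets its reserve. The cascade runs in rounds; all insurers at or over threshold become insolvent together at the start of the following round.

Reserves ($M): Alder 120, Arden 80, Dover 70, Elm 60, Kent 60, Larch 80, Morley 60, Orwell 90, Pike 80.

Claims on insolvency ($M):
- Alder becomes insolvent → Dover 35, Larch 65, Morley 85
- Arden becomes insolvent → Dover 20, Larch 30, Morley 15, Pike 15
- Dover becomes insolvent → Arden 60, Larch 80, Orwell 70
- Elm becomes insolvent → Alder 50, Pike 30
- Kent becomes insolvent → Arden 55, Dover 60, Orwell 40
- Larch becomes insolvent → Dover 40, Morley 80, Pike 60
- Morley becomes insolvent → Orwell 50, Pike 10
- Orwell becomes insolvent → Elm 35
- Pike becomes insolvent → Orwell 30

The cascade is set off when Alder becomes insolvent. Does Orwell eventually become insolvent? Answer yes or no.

Round 1 — Alder becomes insolvent (initial).
  Dover: +35 → 35 < 70
  Larch: +65 → 65 < 80
  Morley: +85 → 85 ≥ 60
Round 2 — Morley becomes insolvent.
  Orwell: +50 → 50 < 90
  Pike: +10 → 10 < 80
No further insolvencies.

no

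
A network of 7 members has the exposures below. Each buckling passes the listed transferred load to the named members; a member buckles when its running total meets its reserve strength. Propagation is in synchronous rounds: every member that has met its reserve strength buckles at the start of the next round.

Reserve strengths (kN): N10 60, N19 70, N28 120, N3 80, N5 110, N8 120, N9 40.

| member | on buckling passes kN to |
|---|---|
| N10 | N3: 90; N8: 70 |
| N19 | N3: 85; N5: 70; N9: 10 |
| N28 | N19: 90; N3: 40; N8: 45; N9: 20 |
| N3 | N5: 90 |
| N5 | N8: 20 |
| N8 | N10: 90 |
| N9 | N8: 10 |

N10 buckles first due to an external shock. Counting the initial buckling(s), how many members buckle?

2

Round 1 — N10 buckles (initial).
  N3: +90 → 90 ≥ 80
  N8: +70 → 70 < 120
Round 2 — N3 buckles.
  N5: +90 → 90 < 110
No further bucklings.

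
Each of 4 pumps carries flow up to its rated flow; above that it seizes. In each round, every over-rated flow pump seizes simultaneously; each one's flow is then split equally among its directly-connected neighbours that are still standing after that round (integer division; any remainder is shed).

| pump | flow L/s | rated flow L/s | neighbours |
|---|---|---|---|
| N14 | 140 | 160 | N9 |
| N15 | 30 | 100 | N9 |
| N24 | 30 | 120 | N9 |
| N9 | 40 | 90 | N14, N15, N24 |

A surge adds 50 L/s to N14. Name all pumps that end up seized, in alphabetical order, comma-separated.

N14, N15, N24, N9

Round 1 — N14 at 190 > 160. N14 seizes.
  N14 sheds 190 L/s to N9: 190 each.
    N9: 40+190 = 230 > 90
Round 2 — N9 seizes.
  N9 sheds 230 L/s to N15, N24: 115 each.
    N15: 30+115 = 145 > 100
    N24: 30+115 = 145 > 120
Round 3 — N15, N24 seize.
  N15 sheds 145 L/s: no online neighbours, lost.
  N24 sheds 145 L/s: no online neighbours, lost.
No further seizures.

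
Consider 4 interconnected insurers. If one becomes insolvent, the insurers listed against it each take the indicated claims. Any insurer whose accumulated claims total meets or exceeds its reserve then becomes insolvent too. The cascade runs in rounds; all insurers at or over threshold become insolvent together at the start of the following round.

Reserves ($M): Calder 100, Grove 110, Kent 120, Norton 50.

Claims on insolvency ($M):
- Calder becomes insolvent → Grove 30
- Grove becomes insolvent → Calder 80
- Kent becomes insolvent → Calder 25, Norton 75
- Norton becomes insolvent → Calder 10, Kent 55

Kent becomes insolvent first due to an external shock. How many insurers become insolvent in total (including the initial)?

Round 1 — Kent becomes insolvent (initial).
  Calder: +25 → 25 < 100
  Norton: +75 → 75 ≥ 50
Round 2 — Norton becomes insolvent.
  Calder: +10 → 35 < 100
No further insolvencies.

2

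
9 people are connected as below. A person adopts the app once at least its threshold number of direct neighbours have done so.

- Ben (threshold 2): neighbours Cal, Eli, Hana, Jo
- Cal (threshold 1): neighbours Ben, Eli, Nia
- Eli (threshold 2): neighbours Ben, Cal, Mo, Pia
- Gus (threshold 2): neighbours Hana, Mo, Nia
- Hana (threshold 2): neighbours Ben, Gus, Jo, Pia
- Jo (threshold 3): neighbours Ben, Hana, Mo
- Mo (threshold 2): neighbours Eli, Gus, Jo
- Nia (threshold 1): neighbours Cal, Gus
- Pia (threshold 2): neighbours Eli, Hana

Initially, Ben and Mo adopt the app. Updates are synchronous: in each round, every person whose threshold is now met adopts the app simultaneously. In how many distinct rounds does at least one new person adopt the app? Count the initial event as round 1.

6

Round 1 — Ben, Mo adopt the app (initial).
Round 2 — checking thresholds:
  Cal: 1 of 3 neighbours ≥ 1, adopts the app.
  Eli: 2 of 4 neighbours ≥ 2, adopts the app.
  Gus: 1 of 3 neighbours < 2, below threshold.
  Hana: 1 of 4 neighbours < 2, below threshold.
  Jo: 2 of 3 neighbours < 3, below threshold.
Round 3 — checking thresholds:
  Gus: 1 of 3 neighbours < 2, below threshold.
  Hana: 1 of 4 neighbours < 2, below threshold.
  Jo: 2 of 3 neighbours < 3, below threshold.
  Nia: 1 of 2 neighbours ≥ 1, adopts the app.
  Pia: 1 of 2 neighbours < 2, below threshold.
Round 4 — checking thresholds:
  Gus: 2 of 3 neighbours ≥ 2, adopts the app.
  Hana: 1 of 4 neighbours < 2, below threshold.
  Jo: 2 of 3 neighbours < 3, below threshold.
  Pia: 1 of 2 neighbours < 2, below threshold.
Round 5 — checking thresholds:
  Hana: 2 of 4 neighbours ≥ 2, adopts the app.
  Jo: 2 of 3 neighbours < 3, below threshold.
  Pia: 1 of 2 neighbours < 2, below threshold.
Round 6 — checking thresholds:
  Jo: 3 of 3 neighbours ≥ 3, adopts the app.
  Pia: 2 of 2 neighbours ≥ 2, adopts the app.
Round 7 — no new adoptions; cascade stops.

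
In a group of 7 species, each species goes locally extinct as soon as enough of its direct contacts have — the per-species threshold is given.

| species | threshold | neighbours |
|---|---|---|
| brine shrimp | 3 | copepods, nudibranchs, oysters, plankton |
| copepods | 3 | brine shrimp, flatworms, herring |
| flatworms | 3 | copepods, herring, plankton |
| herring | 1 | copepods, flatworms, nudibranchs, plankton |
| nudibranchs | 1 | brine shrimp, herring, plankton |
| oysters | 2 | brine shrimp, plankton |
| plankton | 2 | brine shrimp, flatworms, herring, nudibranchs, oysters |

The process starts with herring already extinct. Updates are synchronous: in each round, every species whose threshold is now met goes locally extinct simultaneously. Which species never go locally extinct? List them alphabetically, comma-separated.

Round 1 — herring goes locally extinct (initial).
Round 2 — checking thresholds:
  copepods: 1 of 3 neighbours < 3, below threshold.
  flatworms: 1 of 3 neighbours < 3, below threshold.
  nudibranchs: 1 of 3 neighbours ≥ 1, goes locally extinct.
  plankton: 1 of 5 neighbours < 2, below threshold.
Round 3 — checking thresholds:
  brine shrimp: 1 of 4 neighbours < 3, below threshold.
  copepods: 1 of 3 neighbours < 3, below threshold.
  flatworms: 1 of 3 neighbours < 3, below threshold.
  plankton: 2 of 5 neighbours ≥ 2, goes locally extinct.
Round 4 — no new extinctions; cascade stops.

brine shrimp, copepods, flatworms, oysters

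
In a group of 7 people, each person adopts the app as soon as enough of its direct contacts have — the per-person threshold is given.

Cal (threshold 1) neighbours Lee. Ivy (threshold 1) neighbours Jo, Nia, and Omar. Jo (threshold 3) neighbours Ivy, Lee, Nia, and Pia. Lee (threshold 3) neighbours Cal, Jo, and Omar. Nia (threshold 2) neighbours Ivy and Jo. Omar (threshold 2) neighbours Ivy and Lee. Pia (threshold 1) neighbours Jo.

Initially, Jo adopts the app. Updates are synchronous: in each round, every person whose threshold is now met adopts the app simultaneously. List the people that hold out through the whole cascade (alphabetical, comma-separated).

Round 1 — Jo adopts the app (initial).
Round 2 — checking thresholds:
  Ivy: 1 of 3 neighbours ≥ 1, adopts the app.
  Lee: 1 of 3 neighbours < 3, holds.
  Nia: 1 of 2 neighbours < 2, holds.
  Pia: 1 of 1 neighbours ≥ 1, adopts the app.
Round 3 — checking thresholds:
  Lee: 1 of 3 neighbours < 3, holds.
  Nia: 2 of 2 neighbours ≥ 2, adopts the app.
  Omar: 1 of 2 neighbours < 2, holds.
Round 4 — no new adoptions; cascade stops.

Cal, Lee, Omar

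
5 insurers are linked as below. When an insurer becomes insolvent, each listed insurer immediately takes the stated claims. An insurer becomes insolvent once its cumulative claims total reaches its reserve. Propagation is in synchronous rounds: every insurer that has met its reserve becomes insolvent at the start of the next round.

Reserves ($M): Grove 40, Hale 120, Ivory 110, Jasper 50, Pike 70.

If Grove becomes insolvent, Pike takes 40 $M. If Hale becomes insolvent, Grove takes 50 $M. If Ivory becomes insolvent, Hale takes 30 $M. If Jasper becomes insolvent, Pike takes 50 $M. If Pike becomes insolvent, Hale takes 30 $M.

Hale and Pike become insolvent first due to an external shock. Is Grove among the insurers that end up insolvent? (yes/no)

Round 1 — Hale, Pike become insolvent (initial).
  Grove: +50 → 50 ≥ 40
Round 2 — Grove becomes insolvent.
No further insolvencies.

yes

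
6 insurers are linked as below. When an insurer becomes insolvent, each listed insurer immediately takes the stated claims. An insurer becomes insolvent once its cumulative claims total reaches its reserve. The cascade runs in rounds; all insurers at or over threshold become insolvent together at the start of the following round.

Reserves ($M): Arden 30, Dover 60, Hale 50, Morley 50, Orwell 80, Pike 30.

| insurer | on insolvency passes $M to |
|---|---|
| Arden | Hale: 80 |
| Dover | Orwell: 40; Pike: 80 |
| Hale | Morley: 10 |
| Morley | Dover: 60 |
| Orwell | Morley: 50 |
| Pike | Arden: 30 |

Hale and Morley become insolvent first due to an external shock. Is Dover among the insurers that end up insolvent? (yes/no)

yes

Round 1 — Hale, Morley become insolvent (initial).
  Dover: +60 → 60 ≥ 60
Round 2 — Dover becomes insolvent.
  Orwell: +40 → 40 < 80
  Pike: +80 → 80 ≥ 30
Round 3 — Pike becomes insolvent.
  Arden: +30 → 30 ≥ 30
Round 4 — Arden becomes insolvent.
No further insolvencies.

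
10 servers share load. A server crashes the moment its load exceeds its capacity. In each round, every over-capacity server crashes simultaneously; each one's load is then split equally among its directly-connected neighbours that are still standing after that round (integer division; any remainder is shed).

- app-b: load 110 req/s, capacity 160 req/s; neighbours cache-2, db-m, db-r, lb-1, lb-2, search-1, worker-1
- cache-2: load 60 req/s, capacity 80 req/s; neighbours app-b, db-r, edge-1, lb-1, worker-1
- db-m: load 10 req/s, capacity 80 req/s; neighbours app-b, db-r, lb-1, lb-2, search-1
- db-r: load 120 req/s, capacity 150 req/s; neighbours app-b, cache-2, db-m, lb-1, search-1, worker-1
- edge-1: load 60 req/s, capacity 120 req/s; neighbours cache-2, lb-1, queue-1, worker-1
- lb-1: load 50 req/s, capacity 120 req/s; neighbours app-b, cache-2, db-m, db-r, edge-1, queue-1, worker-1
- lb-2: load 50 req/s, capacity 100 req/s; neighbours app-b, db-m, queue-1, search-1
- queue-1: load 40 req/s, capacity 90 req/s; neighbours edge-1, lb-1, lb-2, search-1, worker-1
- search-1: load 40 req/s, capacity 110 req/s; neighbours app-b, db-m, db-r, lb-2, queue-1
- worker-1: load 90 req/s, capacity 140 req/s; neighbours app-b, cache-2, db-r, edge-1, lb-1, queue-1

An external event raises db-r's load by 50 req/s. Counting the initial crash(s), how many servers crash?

2

Round 1 — db-r at 170 > 150. db-r crashes.
  db-r sheds 170 req/s to app-b, cache-2, db-m, lb-1, search-1, worker-1: 28 each (2 lost).
    app-b: 110+28 = 138 ≤ 160
    cache-2: 60+28 = 88 > 80
    db-m: 10+28 = 38 ≤ 80
    lb-1: 50+28 = 78 ≤ 120
    search-1: 40+28 = 68 ≤ 110
    worker-1: 90+28 = 118 ≤ 140
Round 2 — cache-2 crashes.
  cache-2 sheds 88 req/s to app-b, edge-1, lb-1, worker-1: 22 each.
    app-b: 138+22 = 160 ≤ 160
    edge-1: 60+22 = 82 ≤ 120
    lb-1: 78+22 = 100 ≤ 120
    worker-1: 118+22 = 140 ≤ 140
No further crashes.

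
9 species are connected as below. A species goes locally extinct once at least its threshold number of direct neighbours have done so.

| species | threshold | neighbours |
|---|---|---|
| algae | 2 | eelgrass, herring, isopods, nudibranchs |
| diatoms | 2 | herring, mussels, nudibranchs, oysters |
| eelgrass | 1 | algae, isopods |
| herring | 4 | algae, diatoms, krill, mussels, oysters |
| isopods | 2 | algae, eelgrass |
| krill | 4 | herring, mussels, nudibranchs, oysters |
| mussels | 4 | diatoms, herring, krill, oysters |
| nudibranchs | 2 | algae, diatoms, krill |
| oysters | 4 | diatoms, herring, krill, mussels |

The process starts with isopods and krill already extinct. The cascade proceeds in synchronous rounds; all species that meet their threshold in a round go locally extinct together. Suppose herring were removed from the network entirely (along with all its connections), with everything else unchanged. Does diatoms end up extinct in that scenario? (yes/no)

With herring removed:
Round 1 — isopods, krill go locally extinct (initial).
Round 2 — checking thresholds:
  algae: 1 of 3 neighbours < 2, below threshold.
  eelgrass: 1 of 2 neighbours ≥ 1, goes locally extinct.
  mussels: 1 of 3 neighbours < 4, below threshold.
  nudibranchs: 1 of 3 neighbours < 2, below threshold.
  oysters: 1 of 3 neighbours < 4, below threshold.
Round 3 — checking thresholds:
  algae: 2 of 3 neighbours ≥ 2, goes locally extinct.
  mussels: 1 of 3 neighbours < 4, below threshold.
  nudibranchs: 1 of 3 neighbours < 2, below threshold.
  oysters: 1 of 3 neighbours < 4, below threshold.
Round 4 — checking thresholds:
  mussels: 1 of 3 neighbours < 4, below threshold.
  nudibranchs: 2 of 3 neighbours ≥ 2, goes locally extinct.
  oysters: 1 of 3 neighbours < 4, below threshold.
Round 5 — no new extinctions; cascade stops.

no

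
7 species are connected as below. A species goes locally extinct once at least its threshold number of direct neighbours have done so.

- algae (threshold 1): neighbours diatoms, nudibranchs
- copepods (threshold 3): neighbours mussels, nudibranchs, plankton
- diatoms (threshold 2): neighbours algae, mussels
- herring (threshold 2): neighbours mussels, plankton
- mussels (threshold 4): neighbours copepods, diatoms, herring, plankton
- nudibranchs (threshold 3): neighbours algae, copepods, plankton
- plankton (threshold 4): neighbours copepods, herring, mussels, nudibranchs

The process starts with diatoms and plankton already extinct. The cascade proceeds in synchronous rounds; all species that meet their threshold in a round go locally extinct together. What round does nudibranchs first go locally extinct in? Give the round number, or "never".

never

Round 1 — diatoms, plankton go locally extinct (initial).
Round 2 — checking thresholds:
  algae: 1 of 2 neighbours ≥ 1, goes locally extinct.
  copepods: 1 of 3 neighbours < 3, not yet.
  herring: 1 of 2 neighbours < 2, not yet.
  mussels: 2 of 4 neighbours < 4, not yet.
  nudibranchs: 1 of 3 neighbours < 3, not yet.
Round 3 — no new extinctions; cascade stops.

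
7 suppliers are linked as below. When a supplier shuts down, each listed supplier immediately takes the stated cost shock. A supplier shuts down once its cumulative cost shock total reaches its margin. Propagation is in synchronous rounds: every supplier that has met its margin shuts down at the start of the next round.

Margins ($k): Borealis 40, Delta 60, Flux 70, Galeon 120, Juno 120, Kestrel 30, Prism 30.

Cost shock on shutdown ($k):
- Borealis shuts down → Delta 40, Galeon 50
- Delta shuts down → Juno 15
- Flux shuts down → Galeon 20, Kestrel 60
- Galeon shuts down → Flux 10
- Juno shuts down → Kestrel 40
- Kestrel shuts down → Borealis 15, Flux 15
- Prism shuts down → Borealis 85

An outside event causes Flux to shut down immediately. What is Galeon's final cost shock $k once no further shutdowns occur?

20

Round 1 — Flux shuts down (initial).
  Galeon: +20 → 20 < 120
  Kestrel: +60 → 60 ≥ 30
Round 2 — Kestrel shuts down.
  Borealis: +15 → 15 < 40
No further shutdowns.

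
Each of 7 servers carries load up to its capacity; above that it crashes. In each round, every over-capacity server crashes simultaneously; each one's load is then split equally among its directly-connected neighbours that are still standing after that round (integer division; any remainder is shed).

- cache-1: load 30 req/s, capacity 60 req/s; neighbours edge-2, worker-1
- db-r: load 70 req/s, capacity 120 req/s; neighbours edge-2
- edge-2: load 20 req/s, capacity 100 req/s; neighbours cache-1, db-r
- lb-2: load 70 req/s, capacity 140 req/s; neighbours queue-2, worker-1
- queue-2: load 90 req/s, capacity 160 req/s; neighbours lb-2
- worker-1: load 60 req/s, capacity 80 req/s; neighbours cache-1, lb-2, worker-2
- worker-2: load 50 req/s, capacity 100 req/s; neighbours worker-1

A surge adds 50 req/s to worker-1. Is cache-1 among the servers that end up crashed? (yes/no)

Round 1 — worker-1 at 110 > 80. worker-1 crashes.
  worker-1 sheds 110 req/s to cache-1, lb-2, worker-2: 36 each (2 lost).
    cache-1: 30+36 = 66 > 60
    lb-2: 70+36 = 106 ≤ 140
    worker-2: 50+36 = 86 ≤ 100
Round 2 — cache-1 crashes.
  cache-1 sheds 66 req/s to edge-2: 66 each.
    edge-2: 20+66 = 86 ≤ 100
No further crashes.

yes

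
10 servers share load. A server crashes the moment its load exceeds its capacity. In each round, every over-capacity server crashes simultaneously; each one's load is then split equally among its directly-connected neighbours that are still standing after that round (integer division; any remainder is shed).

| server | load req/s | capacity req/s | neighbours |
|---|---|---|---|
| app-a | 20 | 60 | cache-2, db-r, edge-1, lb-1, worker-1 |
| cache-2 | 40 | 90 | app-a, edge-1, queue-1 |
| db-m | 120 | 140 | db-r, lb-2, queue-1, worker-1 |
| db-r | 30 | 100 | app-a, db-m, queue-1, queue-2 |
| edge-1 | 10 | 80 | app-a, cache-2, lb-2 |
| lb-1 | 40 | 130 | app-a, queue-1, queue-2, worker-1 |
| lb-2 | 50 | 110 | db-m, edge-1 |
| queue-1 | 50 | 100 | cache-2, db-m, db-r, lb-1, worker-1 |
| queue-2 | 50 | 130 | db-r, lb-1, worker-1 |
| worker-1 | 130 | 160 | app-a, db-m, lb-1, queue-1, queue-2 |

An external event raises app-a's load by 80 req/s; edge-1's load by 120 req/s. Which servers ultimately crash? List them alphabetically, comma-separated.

app-a, cache-2, db-m, db-r, edge-1, lb-1, lb-2, queue-1, queue-2, worker-1

Round 1 — app-a at 100 > 60; edge-1 at 130 > 80. app-a, edge-1 crash.
  app-a sheds 100 req/s to cache-2, db-r, lb-1, worker-1: 25 each.
    cache-2: 40+25 = 65 ≤ 90
    db-r: 30+25 = 55 ≤ 100
    lb-1: 40+25 = 65 ≤ 130
    worker-1: 130+25 = 155 ≤ 160
  edge-1 sheds 130 req/s to cache-2, lb-2: 65 each.
    cache-2: 65+65 = 130 > 90
    lb-2: 50+65 = 115 > 110
Round 2 — cache-2, lb-2 crash.
  cache-2 sheds 130 req/s to queue-1: 130 each.
    queue-1: 50+130 = 180 > 100
  lb-2 sheds 115 req/s to db-m: 115 each.
    db-m: 120+115 = 235 > 140
Round 3 — db-m, queue-1 crash.
  db-m sheds 235 req/s to db-r, worker-1: 117 each (1 lost).
    db-r: 55+117 = 172 > 100
    worker-1: 155+117 = 272 > 160
  queue-1 sheds 180 req/s to db-r, lb-1, worker-1: 60 each.
    db-r: 172+60 = 232 > 100
    lb-1: 65+60 = 125 ≤ 130
    worker-1: 272+60 = 332 > 160
Round 4 — db-r, worker-1 crash.
  db-r sheds 232 req/s to queue-2: 232 each.
    queue-2: 50+232 = 282 > 130
  worker-1 sheds 332 req/s to lb-1, queue-2: 166 each.
    lb-1: 125+166 = 291 > 130
    queue-2: 282+166 = 448 > 130
Round 5 — lb-1, queue-2 crash.
  lb-1 sheds 291 req/s: no online neighbours, lost.
  queue-2 sheds 448 req/s: no online neighbours, lost.
No further crashes.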